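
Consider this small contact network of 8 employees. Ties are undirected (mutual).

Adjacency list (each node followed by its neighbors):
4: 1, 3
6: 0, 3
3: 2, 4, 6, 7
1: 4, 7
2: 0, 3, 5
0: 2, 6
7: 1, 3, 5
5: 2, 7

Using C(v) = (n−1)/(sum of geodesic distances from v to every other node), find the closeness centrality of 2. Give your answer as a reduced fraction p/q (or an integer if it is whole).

7/12

Distances from 2: 0:1, 1:3, 3:1, 4:2, 5:1, 6:2, 7:2. Sum = 12.
n = 8, so closeness = 7/12.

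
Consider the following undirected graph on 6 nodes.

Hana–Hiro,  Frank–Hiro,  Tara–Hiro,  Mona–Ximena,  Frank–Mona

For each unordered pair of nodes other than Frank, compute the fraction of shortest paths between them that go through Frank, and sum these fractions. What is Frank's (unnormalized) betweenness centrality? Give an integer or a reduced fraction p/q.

Pairs whose geodesics pass through Frank — Hiro–Ximena: 1; Hiro–Mona: 1; Tara–Ximena: 1; Tara–Mona: 1; Hana–Ximena: 1; Hana–Mona: 1.
All other pairs contribute 0.
Summing the contributions gives betweenness(Frank) = 6.

6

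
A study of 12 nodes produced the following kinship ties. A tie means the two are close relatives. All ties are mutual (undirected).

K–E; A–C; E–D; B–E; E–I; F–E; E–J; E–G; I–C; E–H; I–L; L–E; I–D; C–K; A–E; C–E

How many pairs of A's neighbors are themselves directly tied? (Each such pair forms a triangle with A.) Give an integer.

A's neighbors: C and E.
Neighbor pairs that are themselves tied: A–C–E. Each forms one triangle with A, for 1 in total.

1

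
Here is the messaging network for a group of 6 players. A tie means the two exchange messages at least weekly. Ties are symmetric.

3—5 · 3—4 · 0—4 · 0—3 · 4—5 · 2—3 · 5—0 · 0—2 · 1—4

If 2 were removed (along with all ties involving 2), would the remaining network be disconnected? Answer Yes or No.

Even without 2, every remaining node can still reach every other (the residual graph is connected), so 2 is not a cut vertex.

No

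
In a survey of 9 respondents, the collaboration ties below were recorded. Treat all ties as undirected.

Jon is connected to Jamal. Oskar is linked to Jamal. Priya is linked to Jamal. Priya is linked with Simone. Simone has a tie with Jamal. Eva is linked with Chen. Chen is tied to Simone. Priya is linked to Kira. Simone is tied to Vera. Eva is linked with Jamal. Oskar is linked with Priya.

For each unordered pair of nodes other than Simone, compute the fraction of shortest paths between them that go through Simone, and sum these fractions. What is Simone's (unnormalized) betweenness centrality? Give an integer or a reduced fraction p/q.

Pairs whose geodesics pass through Simone — Chen–Jamal: 1/2; Chen–Kira: 1; Chen–Oskar: 2/3; Chen–Vera: 1; Chen–Priya: 1; Chen–Jon: 1/2; Jamal–Vera: 1; Eva–Vera: 2/2; Kira–Vera: 1; Oskar–Vera: 2/2; Vera–Priya: 1; Vera–Jon: 1.
All other pairs contribute 0.
Summing the contributions gives betweenness(Simone) = 32/3.

32/3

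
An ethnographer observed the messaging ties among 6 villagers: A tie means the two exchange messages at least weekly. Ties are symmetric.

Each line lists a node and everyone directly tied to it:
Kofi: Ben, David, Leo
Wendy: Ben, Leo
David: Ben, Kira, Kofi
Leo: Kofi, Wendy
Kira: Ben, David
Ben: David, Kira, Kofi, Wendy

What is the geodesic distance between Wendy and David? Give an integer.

2

One shortest route is Wendy – Ben – David, which uses 2 edges, and Wendy and David are not directly tied, so nothing shorter exists. So d(Wendy,David) = 2.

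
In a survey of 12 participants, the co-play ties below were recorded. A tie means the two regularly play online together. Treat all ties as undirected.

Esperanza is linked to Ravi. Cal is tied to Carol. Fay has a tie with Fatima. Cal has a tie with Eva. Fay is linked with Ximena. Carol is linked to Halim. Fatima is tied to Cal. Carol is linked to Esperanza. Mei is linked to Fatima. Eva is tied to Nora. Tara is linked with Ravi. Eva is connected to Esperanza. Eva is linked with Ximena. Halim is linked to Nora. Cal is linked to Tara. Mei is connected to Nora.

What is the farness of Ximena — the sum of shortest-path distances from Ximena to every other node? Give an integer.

25

Distances from Ximena: Cal:2, Carol:3, Esperanza:2, Eva:1, Fatima:2, Fay:1, Halim:3, Mei:3, Nora:2, Ravi:3, Tara:3.
Sum = 2 + 3 + 2 + 1 + 2 + 1 + 3 + 3 + 2 + 3 + 3 = 25.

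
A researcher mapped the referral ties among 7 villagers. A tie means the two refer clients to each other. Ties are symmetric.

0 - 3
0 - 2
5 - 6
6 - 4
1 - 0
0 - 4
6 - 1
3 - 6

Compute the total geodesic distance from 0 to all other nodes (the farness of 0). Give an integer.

9

Distances from 0: 1:1, 2:1, 3:1, 4:1, 5:3, 6:2.
Sum = 1 + 1 + 1 + 1 + 3 + 2 = 9.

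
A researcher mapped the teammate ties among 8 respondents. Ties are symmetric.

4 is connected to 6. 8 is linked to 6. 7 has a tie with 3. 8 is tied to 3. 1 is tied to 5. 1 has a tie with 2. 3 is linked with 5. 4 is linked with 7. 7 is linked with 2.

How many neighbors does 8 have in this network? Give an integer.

2

8 is directly tied to 3 and 6. That is 2 neighbors, so the degree of 8 is 2.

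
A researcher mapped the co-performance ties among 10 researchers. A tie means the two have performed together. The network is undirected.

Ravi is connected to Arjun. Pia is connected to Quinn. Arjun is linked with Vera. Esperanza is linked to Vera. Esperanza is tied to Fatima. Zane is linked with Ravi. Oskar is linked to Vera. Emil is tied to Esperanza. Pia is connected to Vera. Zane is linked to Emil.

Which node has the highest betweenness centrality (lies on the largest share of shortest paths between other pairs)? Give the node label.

Vera

Unnormalized betweenness of each node: Arjun:7, Emil:5, Esperanza:29/2, Fatima:0, Oskar:0, Pia:8, Quinn:0, Ravi:7/2, Vera:47/2, Zane:5/2.
Vera has the largest value, 47/2, making it the main broker — the node through which the most shortest paths run.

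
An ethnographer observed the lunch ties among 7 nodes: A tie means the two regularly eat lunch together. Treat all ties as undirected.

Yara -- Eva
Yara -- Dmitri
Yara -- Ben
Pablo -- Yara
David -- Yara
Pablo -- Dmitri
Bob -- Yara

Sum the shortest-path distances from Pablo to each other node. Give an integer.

10

Distances from Pablo: Ben:2, Bob:2, David:2, Dmitri:1, Eva:2, Yara:1.
Sum = 2 + 2 + 2 + 1 + 2 + 1 = 10.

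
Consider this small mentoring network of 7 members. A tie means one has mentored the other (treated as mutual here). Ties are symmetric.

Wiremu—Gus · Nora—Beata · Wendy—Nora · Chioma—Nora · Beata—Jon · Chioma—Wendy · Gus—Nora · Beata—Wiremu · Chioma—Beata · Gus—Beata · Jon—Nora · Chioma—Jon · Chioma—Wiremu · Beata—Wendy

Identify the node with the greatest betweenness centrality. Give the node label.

Unnormalized betweenness of each node: Beata:3, Chioma:5/3, Gus:1/3, Jon:0, Nora:5/3, Wendy:0, Wiremu:1/3.
Beata has the largest value, 3, making it the main broker — the node through which the most shortest paths run.

Beata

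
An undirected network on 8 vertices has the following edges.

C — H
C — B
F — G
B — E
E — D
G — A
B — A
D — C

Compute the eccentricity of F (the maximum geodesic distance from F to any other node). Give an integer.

5

Distances from F: A:2, B:3, C:4, D:5, E:4, G:1, H:5.
The largest is 5 (to D and H), so the eccentricity of F is 5.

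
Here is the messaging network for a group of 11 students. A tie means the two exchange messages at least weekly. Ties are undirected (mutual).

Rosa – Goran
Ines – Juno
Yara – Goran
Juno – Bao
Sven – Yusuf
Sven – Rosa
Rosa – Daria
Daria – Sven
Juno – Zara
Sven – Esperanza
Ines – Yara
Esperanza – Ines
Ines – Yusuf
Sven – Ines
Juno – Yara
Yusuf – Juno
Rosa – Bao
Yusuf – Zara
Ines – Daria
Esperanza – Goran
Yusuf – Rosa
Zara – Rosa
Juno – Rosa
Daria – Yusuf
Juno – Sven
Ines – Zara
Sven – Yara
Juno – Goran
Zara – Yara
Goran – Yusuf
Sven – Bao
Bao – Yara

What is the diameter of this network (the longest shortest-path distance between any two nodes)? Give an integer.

2

Eccentricity of each node (its greatest distance to any other): Bao:2, Daria:2, Esperanza:2, Goran:2, Ines:2, Juno:2, Rosa:2, Sven:2, Yara:2, Yusuf:2, Zara:2.
The maximum eccentricity is 2, realized for instance by the pair Zara–Daria via Zara – Yusuf – Daria. So the diameter is 2.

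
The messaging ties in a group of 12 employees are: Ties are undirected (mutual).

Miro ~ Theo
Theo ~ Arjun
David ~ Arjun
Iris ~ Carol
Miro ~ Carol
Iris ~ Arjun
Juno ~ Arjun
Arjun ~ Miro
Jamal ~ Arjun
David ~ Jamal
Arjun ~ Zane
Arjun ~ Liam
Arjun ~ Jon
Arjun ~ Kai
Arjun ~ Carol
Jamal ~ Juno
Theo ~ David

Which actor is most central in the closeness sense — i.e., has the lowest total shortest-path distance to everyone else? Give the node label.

Farness (sum of distances to all others) for each node — Arjun:11, Carol:19, David:19, Iris:20, Jamal:19, Jon:21, Juno:20, Kai:21, Liam:21, Miro:19, Theo:19, Zane:21.
The smallest farness is 11, for Arjun, so Arjun has the highest closeness.

Arjun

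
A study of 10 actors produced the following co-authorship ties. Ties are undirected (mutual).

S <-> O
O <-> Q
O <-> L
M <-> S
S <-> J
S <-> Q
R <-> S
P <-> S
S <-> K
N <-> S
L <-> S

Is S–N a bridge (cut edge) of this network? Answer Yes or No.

Without the S–N edge there is no alternate route between S and N, so the network disconnects. It is a bridge.

Yes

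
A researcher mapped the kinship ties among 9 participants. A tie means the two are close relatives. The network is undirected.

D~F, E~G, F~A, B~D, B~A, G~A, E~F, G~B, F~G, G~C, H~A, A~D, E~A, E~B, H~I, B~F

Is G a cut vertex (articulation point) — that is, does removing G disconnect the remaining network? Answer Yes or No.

Removing G leaves {A, B, D, E, F, H, and I} with no path to {C}, so the network splits into 2 components. G is a cut vertex.

Yes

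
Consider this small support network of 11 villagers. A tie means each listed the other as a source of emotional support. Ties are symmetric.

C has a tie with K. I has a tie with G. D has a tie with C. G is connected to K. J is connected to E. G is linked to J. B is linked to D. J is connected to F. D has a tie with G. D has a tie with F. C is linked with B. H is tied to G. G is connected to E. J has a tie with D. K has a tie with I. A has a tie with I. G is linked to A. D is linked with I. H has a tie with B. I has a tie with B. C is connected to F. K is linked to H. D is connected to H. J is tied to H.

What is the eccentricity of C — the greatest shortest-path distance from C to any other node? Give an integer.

3

Distances from C: A:3, B:1, D:1, E:3, F:1, G:2, H:2, I:2, J:2, K:1.
The largest is 3 (to A and E), so the eccentricity of C is 3.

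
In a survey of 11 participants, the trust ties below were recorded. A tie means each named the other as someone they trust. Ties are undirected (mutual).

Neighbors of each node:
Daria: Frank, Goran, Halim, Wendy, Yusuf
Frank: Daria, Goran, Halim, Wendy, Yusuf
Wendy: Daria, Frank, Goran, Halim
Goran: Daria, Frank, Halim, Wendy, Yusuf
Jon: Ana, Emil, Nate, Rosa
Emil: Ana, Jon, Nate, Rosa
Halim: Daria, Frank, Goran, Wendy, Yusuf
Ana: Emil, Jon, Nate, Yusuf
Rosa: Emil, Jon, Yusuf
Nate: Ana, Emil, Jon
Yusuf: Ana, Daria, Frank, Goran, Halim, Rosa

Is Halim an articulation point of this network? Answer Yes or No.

No

Even without Halim, every remaining node can still reach every other (the residual graph is connected), so Halim is not a cut vertex.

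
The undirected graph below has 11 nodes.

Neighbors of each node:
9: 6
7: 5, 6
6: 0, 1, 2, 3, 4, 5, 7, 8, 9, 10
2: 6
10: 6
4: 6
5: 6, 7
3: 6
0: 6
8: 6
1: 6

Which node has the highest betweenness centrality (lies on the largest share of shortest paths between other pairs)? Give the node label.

6

Unnormalized betweenness of each node: 0:0, 1:0, 2:0, 3:0, 4:0, 5:0, 6:44, 7:0, 8:0, 9:0, 10:0.
6 has the largest value, 44, making it the main broker — the node through which the most shortest paths run.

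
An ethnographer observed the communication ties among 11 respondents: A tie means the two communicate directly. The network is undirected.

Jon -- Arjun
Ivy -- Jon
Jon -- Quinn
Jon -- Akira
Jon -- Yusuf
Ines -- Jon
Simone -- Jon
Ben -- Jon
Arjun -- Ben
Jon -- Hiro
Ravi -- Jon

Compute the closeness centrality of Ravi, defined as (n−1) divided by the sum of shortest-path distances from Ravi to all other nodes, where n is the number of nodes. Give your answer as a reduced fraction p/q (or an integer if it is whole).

10/19

Distances from Ravi: Akira:2, Arjun:2, Ben:2, Hiro:2, Ines:2, Ivy:2, Jon:1, Quinn:2, Simone:2, Yusuf:2. Sum = 19.
n = 11, so closeness = 10/19.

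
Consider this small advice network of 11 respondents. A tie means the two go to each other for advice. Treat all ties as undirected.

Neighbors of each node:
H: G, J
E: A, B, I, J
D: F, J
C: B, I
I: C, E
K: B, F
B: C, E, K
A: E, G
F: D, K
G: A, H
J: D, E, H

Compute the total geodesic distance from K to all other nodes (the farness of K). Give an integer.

25

Distances from K: A:3, B:1, C:2, D:2, E:2, F:1, G:4, H:4, I:3, J:3.
Sum = 3 + 1 + 2 + 2 + 2 + 1 + 4 + 4 + 3 + 3 = 25.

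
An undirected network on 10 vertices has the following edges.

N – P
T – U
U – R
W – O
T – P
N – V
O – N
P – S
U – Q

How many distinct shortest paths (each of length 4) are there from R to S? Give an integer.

1

The shortest distance is 4, and the only length-4 path is R–U–T–P–S. So there is exactly 1 shortest path.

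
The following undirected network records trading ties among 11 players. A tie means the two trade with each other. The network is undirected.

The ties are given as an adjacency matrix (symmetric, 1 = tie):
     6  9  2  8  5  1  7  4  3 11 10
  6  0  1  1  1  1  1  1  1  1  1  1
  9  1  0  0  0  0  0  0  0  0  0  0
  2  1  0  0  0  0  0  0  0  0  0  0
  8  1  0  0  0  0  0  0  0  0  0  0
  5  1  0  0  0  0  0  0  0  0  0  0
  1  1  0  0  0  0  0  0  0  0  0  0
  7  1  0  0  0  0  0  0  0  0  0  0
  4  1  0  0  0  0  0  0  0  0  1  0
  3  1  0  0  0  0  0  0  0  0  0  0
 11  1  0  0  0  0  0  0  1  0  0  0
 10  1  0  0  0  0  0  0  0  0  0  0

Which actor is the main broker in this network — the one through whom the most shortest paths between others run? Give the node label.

6

Unnormalized betweenness of each node: 1:0, 2:0, 3:0, 4:0, 5:0, 6:44, 7:0, 8:0, 9:0, 10:0, 11:0.
6 has the largest value, 44, making it the main broker — the node through which the most shortest paths run.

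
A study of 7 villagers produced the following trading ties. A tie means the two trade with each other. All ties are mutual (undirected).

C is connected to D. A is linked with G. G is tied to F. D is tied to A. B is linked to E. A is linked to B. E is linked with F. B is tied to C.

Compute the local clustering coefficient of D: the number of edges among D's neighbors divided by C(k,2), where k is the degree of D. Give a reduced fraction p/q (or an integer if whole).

D's neighbors: A and C (k = 2).
Possible neighbor pairs: C(2,2) = 1. Edges among them: none → e = 0.
Clustering(D) = 0/1.

0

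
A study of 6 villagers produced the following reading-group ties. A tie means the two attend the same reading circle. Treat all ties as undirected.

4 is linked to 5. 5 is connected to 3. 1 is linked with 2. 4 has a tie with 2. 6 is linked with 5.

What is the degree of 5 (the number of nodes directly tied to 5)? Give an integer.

5 is directly tied to 3, 4, and 6. That is 3 neighbors, so the degree of 5 is 3.

3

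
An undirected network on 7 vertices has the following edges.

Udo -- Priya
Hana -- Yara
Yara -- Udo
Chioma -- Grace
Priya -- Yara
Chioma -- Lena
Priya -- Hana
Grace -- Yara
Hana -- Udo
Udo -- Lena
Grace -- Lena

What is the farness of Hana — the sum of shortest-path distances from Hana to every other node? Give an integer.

10

Distances from Hana: Chioma:3, Grace:2, Lena:2, Priya:1, Udo:1, Yara:1.
Sum = 3 + 2 + 2 + 1 + 1 + 1 = 10.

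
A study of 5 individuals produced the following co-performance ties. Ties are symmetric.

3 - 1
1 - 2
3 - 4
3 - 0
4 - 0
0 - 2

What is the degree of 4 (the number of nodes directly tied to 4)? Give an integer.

4 is directly tied to 0 and 3. That is 2 neighbors, so the degree of 4 is 2.

2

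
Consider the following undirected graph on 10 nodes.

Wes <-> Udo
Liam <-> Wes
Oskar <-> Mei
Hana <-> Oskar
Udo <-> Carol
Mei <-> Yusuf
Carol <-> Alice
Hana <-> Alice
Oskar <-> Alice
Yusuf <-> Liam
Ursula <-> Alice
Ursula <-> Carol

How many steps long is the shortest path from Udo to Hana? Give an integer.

3

One shortest route is Udo – Carol – Alice – Hana, which uses 3 edges, and at distance 2 from Udo we only reach {Alice, Liam, Ursula}, which does not include Hana. So d(Udo,Hana) = 3.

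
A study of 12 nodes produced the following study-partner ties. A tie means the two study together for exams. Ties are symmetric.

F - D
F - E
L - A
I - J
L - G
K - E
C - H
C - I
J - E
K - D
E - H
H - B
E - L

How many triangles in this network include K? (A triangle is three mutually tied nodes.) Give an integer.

K's neighbors are D and E, but none of them are tied to each other, so no triangle contains K.

0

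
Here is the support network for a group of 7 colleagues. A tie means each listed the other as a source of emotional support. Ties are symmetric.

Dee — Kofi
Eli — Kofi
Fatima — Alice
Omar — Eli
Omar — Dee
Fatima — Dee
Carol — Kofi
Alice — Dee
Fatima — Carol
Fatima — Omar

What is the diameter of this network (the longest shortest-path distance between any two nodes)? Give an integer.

Eccentricity of each node (its greatest distance to any other): Alice:3, Carol:2, Dee:2, Eli:3, Fatima:2, Kofi:2, Omar:2.
The maximum eccentricity is 3, realized for instance by the pair Eli–Alice via Eli – Kofi – Dee – Alice. So the diameter is 3.

3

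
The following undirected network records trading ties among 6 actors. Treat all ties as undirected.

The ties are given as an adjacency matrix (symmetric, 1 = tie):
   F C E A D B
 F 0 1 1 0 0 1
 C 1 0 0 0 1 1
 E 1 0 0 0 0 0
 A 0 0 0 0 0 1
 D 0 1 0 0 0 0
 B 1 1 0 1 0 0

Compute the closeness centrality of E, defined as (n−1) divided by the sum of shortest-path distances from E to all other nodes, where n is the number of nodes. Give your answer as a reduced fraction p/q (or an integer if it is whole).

Distances from E: A:3, B:2, C:2, D:3, F:1. Sum = 11.
n = 6, so closeness = 5/11.

5/11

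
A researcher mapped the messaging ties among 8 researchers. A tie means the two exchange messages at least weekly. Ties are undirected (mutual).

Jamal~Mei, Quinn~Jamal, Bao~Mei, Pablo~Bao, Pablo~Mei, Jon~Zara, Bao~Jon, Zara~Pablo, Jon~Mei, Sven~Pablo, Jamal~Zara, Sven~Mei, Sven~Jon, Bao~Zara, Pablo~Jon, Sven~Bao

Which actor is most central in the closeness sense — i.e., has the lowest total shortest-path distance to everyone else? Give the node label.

Farness (sum of distances to all others) for each node — Bao:10, Jamal:11, Jon:10, Mei:9, Pablo:10, Quinn:17, Sven:11, Zara:10.
The smallest farness is 9, for Mei, so Mei has the highest closeness.

Mei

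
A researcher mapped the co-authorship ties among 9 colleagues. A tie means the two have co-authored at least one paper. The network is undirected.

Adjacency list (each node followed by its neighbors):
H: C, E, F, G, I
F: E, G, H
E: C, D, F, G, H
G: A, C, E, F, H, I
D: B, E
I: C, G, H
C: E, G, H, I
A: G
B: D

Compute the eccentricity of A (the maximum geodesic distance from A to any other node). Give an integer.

4

Distances from A: B:4, C:2, D:3, E:2, F:2, G:1, H:2, I:2.
The largest is 4 (to B), so the eccentricity of A is 4.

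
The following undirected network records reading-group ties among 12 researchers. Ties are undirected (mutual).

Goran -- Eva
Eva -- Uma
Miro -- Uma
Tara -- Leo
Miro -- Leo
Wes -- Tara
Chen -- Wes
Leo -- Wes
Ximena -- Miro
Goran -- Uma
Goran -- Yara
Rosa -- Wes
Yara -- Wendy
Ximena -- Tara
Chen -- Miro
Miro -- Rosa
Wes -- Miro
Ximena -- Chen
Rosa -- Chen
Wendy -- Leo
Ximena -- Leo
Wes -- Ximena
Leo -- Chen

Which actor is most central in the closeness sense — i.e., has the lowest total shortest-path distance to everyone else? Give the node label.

Farness (sum of distances to all others) for each node — Chen:20, Eva:28, Goran:26, Leo:18, Miro:17, Rosa:24, Tara:25, Uma:21, Wendy:23, Wes:19, Ximena:20, Yara:27.
The smallest farness is 17, for Miro, so Miro has the highest closeness.

Miro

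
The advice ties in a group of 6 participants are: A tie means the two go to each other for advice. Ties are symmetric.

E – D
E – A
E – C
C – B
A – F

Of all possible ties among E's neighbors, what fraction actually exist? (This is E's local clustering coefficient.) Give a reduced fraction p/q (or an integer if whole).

0

E's neighbors: A, C, and D (k = 3).
Possible neighbor pairs: C(3,2) = 3. Edges among them: none → e = 0.
Clustering(E) = 0/3 = 0.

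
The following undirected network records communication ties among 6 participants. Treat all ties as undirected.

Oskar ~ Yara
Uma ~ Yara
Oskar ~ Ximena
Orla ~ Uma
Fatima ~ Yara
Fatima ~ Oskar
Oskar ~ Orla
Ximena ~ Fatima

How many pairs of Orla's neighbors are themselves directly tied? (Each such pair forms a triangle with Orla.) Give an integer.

Orla's neighbors are Oskar and Uma, but none of them are tied to each other, so no triangle contains Orla.

0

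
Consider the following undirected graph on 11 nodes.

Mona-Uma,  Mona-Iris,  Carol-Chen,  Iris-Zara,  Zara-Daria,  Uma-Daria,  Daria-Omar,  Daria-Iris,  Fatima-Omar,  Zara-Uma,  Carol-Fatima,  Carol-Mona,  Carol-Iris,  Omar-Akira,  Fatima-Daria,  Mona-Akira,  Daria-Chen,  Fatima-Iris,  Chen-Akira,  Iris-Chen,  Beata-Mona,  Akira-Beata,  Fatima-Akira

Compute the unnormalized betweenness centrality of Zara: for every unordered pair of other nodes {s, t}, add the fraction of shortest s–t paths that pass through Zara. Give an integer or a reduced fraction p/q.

1/3

Pairs whose geodesics pass through Zara — Uma–Iris: 1/3.
All other pairs contribute 0.
Summing the contributions gives betweenness(Zara) = 1/3.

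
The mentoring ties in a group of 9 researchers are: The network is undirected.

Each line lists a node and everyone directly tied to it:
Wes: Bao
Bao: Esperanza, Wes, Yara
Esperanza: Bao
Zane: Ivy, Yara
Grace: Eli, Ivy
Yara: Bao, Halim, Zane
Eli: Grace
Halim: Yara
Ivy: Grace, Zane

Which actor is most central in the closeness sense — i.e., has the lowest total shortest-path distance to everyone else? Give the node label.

Yara

Farness (sum of distances to all others) for each node — Bao:19, Eli:32, Esperanza:26, Grace:25, Halim:23, Ivy:20, Wes:26, Yara:16, Zane:17.
The smallest farness is 16, for Yara, so Yara has the highest closeness.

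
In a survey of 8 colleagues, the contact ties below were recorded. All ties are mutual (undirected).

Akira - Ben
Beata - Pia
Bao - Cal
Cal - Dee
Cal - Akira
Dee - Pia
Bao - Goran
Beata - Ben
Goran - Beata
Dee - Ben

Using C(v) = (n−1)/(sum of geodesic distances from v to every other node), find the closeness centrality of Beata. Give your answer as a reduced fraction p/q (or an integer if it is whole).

7/12

Distances from Beata: Akira:2, Bao:2, Ben:1, Cal:3, Dee:2, Goran:1, Pia:1. Sum = 12.
n = 8, so closeness = 7/12.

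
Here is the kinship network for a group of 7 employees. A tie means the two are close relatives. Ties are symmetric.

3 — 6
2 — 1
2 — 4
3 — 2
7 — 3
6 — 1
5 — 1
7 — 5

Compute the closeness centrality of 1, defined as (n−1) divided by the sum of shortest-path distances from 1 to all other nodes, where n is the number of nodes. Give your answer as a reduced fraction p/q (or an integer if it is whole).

2/3

Distances from 1: 2:1, 3:2, 4:2, 5:1, 6:1, 7:2. Sum = 9.
n = 7, so closeness = 6/9 = 2/3.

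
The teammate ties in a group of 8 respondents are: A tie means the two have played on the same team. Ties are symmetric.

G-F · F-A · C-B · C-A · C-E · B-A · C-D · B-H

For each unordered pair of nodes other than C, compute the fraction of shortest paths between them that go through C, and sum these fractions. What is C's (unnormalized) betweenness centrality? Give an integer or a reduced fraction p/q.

11

Pairs whose geodesics pass through C — B–D: 1; B–E: 1; D–E: 1; D–A: 1; D–H: 1; D–F: 1; D–G: 1; E–A: 1; E–H: 1; E–F: 1; E–G: 1.
All other pairs contribute 0.
Summing the contributions gives betweenness(C) = 11.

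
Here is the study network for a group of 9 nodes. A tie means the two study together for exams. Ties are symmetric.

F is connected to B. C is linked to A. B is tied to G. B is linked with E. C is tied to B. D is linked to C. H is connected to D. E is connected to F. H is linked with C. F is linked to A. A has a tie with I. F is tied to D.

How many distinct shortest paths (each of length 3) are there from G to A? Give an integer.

The shortest distance is 3. The length-3 paths are: G–B–F–A; G–B–C–A.
That gives 2 distinct shortest paths.

2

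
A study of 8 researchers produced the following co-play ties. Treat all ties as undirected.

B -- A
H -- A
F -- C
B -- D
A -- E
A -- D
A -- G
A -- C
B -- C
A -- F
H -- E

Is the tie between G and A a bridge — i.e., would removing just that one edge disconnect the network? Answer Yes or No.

Without the G–A edge there is no alternate route between G and A, so the network disconnects. It is a bridge.

Yes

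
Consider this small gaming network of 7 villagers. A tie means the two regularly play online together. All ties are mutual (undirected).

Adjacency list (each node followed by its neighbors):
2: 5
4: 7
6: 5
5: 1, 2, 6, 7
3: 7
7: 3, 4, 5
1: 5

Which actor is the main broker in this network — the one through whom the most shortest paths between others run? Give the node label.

5

Unnormalized betweenness of each node: 1:0, 2:0, 3:0, 4:0, 5:12, 6:0, 7:9.
5 has the largest value, 12, making it the main broker — the node through which the most shortest paths run.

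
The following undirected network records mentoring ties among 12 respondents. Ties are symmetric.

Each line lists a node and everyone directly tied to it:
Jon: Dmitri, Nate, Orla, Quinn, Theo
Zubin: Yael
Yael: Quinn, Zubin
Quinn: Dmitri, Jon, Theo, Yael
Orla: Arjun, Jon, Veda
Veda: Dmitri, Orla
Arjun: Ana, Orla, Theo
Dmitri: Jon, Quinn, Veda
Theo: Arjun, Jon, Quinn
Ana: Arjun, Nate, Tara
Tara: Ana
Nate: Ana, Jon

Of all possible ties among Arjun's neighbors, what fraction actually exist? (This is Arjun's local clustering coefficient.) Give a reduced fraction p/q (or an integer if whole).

Arjun's neighbors: Ana, Orla, and Theo (k = 3).
Possible neighbor pairs: C(3,2) = 3. Edges among them: none → e = 0.
Clustering(Arjun) = 0/3 = 0.

0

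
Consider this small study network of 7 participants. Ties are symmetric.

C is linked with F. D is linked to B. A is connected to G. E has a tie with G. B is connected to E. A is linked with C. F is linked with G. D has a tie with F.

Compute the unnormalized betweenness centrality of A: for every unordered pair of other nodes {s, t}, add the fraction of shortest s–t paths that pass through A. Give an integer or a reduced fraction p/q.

1

Pairs whose geodesics pass through A — C–G: 1/2; C–E: 1/2.
All other pairs contribute 0.
Summing the contributions gives betweenness(A) = 1.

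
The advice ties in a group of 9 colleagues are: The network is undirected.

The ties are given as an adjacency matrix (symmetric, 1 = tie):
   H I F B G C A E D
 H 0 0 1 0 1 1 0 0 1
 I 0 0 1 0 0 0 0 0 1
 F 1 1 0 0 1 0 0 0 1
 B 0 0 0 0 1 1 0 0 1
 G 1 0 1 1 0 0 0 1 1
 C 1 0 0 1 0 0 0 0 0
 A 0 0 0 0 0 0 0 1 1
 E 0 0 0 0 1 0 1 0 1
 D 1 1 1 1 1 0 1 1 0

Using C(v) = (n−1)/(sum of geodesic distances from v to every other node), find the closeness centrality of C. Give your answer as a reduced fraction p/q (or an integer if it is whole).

8/17

Distances from C: A:3, B:1, D:2, E:3, F:2, G:2, H:1, I:3. Sum = 17.
n = 9, so closeness = 8/17.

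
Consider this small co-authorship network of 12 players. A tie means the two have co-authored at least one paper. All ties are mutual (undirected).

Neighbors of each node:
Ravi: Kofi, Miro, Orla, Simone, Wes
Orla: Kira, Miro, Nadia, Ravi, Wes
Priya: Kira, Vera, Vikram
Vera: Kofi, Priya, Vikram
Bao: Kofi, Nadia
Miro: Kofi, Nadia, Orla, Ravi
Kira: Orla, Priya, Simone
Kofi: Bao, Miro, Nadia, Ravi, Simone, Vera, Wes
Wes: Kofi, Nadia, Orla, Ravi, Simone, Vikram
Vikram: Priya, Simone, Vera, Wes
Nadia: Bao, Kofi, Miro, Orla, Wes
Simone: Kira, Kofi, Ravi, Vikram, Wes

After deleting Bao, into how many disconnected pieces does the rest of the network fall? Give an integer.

Bao's neighbors (Kofi and Nadia) remain reachable from one another through other ties, so the rest of the network stays in one piece.

1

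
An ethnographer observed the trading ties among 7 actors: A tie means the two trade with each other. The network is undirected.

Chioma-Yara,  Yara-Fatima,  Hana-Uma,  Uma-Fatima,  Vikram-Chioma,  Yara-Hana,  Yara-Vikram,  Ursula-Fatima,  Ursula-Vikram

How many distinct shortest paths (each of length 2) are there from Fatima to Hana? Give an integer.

2

The shortest distance is 2. The length-2 paths are: Fatima–Uma–Hana; Fatima–Yara–Hana.
That gives 2 distinct shortest paths.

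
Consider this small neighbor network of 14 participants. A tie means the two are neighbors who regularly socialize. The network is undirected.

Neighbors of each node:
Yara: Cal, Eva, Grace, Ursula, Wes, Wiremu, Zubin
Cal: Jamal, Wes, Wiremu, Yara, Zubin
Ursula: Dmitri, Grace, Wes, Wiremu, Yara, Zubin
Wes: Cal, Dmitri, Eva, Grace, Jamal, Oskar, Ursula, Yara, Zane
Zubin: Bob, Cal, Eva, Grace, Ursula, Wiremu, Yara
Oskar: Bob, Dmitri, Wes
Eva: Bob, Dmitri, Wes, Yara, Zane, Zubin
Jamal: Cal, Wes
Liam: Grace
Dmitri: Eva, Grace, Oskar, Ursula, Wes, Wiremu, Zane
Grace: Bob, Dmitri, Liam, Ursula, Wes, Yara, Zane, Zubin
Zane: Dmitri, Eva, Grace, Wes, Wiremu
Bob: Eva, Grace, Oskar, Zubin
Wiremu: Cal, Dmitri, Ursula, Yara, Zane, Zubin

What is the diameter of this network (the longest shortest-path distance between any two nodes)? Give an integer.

3

Eccentricity of each node (its greatest distance to any other): Bob:3, Cal:3, Dmitri:2, Eva:3, Grace:2, Jamal:3, Liam:3, Oskar:3, Ursula:2, Wes:2, Wiremu:3, Yara:2, Zane:2, Zubin:2.
The maximum eccentricity is 3, realized for instance by the pair Eva–Liam via Eva – Dmitri – Grace – Liam. So the diameter is 3.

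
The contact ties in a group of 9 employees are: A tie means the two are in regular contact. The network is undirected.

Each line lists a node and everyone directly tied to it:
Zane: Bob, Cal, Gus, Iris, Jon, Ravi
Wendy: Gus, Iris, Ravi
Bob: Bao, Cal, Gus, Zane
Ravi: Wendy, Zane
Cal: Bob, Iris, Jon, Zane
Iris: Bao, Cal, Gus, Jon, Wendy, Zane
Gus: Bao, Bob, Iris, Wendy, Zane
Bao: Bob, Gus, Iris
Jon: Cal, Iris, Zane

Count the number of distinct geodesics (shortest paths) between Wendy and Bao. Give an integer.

2

The shortest distance is 2. The length-2 paths are: Wendy–Iris–Bao; Wendy–Gus–Bao.
That gives 2 distinct shortest paths.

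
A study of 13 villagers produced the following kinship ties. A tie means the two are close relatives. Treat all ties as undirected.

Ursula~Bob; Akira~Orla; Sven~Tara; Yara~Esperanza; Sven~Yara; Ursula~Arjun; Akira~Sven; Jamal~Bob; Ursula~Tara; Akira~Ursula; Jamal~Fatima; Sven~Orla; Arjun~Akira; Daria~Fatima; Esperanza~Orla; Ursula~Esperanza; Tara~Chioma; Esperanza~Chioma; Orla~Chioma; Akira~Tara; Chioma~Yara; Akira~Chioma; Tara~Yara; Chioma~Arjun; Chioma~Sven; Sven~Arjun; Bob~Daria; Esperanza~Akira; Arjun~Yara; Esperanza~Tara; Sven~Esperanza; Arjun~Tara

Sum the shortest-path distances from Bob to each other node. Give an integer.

Distances from Bob: Akira:2, Arjun:2, Chioma:3, Daria:1, Esperanza:2, Fatima:2, Jamal:1, Orla:3, Sven:3, Tara:2, Ursula:1, Yara:3.
Sum = 2 + 2 + 3 + 1 + 2 + 2 + 1 + 3 + 3 + 2 + 1 + 3 = 25.

25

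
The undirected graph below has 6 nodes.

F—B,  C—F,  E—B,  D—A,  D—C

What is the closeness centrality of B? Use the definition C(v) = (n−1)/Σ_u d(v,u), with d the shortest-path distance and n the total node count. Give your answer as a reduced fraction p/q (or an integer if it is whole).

Distances from B: A:4, C:2, D:3, E:1, F:1. Sum = 11.
n = 6, so closeness = 5/11.

5/11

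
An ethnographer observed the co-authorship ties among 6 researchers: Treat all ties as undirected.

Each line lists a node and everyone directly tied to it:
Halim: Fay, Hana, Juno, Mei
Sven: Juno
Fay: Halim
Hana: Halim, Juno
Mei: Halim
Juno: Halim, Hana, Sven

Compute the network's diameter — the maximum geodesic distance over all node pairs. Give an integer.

3

Eccentricity of each node (its greatest distance to any other): Fay:3, Halim:2, Hana:2, Juno:2, Mei:3, Sven:3.
The maximum eccentricity is 3, realized for instance by the pair Mei–Sven via Mei – Halim – Juno – Sven. So the diameter is 3.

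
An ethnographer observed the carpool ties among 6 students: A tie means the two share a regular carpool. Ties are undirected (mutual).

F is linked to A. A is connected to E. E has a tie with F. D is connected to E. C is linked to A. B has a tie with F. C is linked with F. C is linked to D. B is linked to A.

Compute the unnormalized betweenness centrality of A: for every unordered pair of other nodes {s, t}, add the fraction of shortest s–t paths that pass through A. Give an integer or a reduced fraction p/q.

11/6

Pairs whose geodesics pass through A — E–B: 1/2; E–C: 1/3; B–C: 1/2; B–D: 2/4.
All other pairs contribute 0.
Summing the contributions gives betweenness(A) = 11/6.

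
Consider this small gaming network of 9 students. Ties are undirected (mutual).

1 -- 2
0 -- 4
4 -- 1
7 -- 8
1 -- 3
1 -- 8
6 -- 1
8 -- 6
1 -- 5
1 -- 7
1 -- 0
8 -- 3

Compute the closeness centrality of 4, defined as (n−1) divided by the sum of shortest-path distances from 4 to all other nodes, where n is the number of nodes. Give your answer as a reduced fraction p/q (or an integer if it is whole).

Distances from 4: 0:1, 1:1, 2:2, 3:2, 5:2, 6:2, 7:2, 8:2. Sum = 14.
n = 9, so closeness = 8/14 = 4/7.

4/7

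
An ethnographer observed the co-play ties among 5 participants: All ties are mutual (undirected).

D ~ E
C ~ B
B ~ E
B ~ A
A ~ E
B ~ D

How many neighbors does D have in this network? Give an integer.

D is directly tied to B and E. That is 2 neighbors, so the degree of D is 2.

2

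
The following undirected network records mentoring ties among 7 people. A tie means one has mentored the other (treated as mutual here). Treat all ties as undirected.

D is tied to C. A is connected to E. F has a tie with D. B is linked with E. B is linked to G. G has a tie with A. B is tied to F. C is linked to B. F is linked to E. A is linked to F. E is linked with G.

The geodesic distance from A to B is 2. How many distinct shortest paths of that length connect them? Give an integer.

3

The shortest distance is 2. The length-2 paths are: A–E–B; A–G–B; A–F–B.
That gives 3 distinct shortest paths.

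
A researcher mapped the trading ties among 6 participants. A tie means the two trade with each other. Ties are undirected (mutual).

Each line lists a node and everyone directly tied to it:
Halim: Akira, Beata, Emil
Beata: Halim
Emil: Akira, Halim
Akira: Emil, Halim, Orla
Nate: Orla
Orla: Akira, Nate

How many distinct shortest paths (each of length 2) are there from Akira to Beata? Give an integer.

The shortest distance is 2, and the only length-2 path is Akira–Halim–Beata. So there is exactly 1 shortest path.

1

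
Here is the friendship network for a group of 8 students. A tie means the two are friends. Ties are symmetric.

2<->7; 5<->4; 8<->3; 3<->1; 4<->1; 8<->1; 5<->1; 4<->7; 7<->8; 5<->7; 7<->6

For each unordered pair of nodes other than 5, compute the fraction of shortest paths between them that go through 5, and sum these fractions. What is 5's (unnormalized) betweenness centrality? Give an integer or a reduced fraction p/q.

Pairs whose geodesics pass through 5 — 2–1: 1/3; 6–1: 1/3; 7–1: 1/3.
All other pairs contribute 0.
Summing the contributions gives betweenness(5) = 1.

1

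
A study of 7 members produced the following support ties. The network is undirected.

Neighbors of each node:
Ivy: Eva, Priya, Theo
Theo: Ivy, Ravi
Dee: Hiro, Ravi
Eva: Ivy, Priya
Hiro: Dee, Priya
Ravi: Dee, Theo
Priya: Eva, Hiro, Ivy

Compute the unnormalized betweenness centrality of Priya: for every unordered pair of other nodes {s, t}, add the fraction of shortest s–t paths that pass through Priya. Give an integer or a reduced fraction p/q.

Pairs whose geodesics pass through Priya — Dee–Eva: 1; Dee–Ivy: 1/2; Hiro–Eva: 1; Hiro–Ivy: 1; Hiro–Theo: 1/2.
All other pairs contribute 0.
Summing the contributions gives betweenness(Priya) = 4.

4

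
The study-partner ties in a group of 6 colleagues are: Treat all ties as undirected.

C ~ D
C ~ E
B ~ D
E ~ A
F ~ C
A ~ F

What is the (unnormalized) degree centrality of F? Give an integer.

F is directly tied to A and C. That is 2 neighbors, so the degree of F is 2.

2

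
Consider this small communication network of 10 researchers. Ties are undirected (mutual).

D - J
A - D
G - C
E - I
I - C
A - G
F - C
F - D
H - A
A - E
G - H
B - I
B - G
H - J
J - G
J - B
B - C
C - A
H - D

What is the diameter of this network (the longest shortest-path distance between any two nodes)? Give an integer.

3

Eccentricity of each node (its greatest distance to any other): A:2, B:2, C:2, D:3, E:3, F:3, G:2, H:3, I:3, J:3.
The maximum eccentricity is 3, realized for instance by the pair J–E via J – G – A – E. So the diameter is 3.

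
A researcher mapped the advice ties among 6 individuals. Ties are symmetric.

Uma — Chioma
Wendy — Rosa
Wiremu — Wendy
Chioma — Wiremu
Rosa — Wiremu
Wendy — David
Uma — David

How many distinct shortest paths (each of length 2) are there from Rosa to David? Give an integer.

1

The shortest distance is 2, and the only length-2 path is Rosa–Wendy–David. So there is exactly 1 shortest path.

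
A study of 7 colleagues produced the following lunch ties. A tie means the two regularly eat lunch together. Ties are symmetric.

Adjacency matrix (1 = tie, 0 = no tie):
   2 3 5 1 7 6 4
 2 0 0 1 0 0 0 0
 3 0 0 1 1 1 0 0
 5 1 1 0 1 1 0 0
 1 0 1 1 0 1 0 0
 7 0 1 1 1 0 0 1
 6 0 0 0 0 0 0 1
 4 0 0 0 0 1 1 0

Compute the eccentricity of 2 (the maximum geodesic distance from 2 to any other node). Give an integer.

4

Distances from 2: 1:2, 3:2, 4:3, 5:1, 6:4, 7:2.
The largest is 4 (to 6), so the eccentricity of 2 is 4.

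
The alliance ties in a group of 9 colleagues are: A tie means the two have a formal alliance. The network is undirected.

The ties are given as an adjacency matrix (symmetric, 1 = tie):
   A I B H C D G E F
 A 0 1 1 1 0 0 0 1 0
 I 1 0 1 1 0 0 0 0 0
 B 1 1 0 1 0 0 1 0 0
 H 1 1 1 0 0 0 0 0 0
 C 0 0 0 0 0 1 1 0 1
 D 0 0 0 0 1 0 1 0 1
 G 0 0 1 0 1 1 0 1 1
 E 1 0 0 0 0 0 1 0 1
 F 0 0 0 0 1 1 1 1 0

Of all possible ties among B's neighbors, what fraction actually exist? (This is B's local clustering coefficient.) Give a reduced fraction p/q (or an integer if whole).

B's neighbors: A, G, H, and I (k = 4).
Possible neighbor pairs: C(4,2) = 6. Edges among them: A–H, A–I, H–I → e = 3.
Clustering(B) = 3/6 = 1/2.

1/2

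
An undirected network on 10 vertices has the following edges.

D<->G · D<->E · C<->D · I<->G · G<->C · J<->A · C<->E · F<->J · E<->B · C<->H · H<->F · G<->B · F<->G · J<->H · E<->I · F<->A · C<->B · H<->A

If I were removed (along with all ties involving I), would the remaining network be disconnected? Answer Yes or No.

Even without I, every remaining node can still reach every other (the residual graph is connected), so I is not a cut vertex.

No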